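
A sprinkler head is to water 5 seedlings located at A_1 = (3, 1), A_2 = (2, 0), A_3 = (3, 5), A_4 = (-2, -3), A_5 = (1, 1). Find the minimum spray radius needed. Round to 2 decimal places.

The minimum enclosing circle of a finite set is fixed by two of the points (as a diameter) or three (as a circumcircle).
The farthest pair is A_3–A_4 with squared distance 89. The circle on this segment as diameter has centre (0.5, 1) and r² = 89/4 = 22.25.
Check A_1: distance² to centre = 6.25 ≤ 22.25, so it lies inside.
All remaining points lie in this disk, and no smaller disk contains both endpoints, so this is the minimum enclosing circle.
r = √(22.25) ≈ 4.72.

4.72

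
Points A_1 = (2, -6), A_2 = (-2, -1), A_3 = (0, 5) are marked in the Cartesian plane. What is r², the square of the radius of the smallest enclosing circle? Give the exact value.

31.25

Side lengths²: A_1A_2² = 41, A_1A_3² = 125, A_2A_3² = 40.
Since A_1A_3² = 125 ≥ 41 + 40 = 81, the angle opposite A_1A_3 is not acute, so the smallest enclosing circle has A_1A_3 as diameter.
Centre = midpoint of A_1A_3 = (1, -0.5), r² = 125/4 = 31.25.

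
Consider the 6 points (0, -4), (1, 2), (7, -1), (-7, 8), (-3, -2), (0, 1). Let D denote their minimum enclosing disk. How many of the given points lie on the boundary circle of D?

2

By Welzl's lemma the MEC is supported by two points (diametrically opposite) or three points (on a circumcircle).
The farthest pair is (7, -1)–(-7, 8) with squared distance 277. The circle on this segment as diameter has centre (0, 3.5) and r² = 277/4 = 69.25.
Check (0, -4): distance² to centre = 56.25 ≤ 69.25, so it lies inside.
All remaining points lie in this disk, and no smaller disk contains both endpoints, so this is the minimum enclosing circle.
The points at distance exactly r from the centre are (7, -1), (-7, 8) — 2 points.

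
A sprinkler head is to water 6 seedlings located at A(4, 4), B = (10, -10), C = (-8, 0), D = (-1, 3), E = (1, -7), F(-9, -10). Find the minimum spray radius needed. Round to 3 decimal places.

10.393

The minimum enclosing circle is determined by three boundary points: A, B, F.
Their circumcentre is (0.5, -81/14) with r² = 10585/98.
The farthest remaining point C is at distance² 10361/98 ≤ 10585/98.
r = √(10585/98) ≈ 10.393.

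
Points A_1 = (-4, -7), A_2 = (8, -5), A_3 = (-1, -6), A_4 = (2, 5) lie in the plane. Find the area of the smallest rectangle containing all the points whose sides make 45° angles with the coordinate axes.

144

In coordinates u = x + y, v = x − y the rectangle is axis-aligned; the map (x,y)→(u,v) scales areas by 2.
u-values: -11, 3, -7, 7; range = 7 − (-11) = 18.
v-values: 3, 13, 5, -3; range = 13 − (-3) = 16.
Area = (18 × 16) / 2 = 144.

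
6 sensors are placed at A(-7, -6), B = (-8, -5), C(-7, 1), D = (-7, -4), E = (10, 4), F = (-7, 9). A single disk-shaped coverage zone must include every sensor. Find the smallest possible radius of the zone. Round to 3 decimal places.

10.299

The minimum enclosing circle is determined by three boundary points: B, E, F.
Their circumcentre is (1/54, 79/54) with r² = 154645/1458.
The farthest remaining point A is at distance² 153025/1458 ≤ 154645/1458.
r = √(154645/1458) ≈ 10.299.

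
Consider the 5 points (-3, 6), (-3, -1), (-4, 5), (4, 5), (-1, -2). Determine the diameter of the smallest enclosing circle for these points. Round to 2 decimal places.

9.36

The minimum enclosing circle of a finite set is fixed by two of the points (as a diameter) or three (as a circumcircle).
The minimum enclosing circle is determined by three boundary points: (-4, 5), (4, 5), (-1, -2).
Their circumcentre is (0, 18/7) with r² = 1073/49.
The farthest remaining point (-3, -1) is at distance² 1066/49 ≤ 1073/49.
Diameter = 2r = 2√(1073/49) ≈ 9.36.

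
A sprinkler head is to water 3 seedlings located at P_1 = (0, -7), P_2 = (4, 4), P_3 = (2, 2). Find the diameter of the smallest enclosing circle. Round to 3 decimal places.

11.705

Side lengths²: P_1P_2² = 137, P_1P_3² = 85, P_2P_3² = 8.
Since P_1P_2² = 137 ≥ 85 + 8 = 93, the angle opposite P_1P_2 is not acute, so the smallest enclosing circle has P_1P_2 as diameter.
Centre = midpoint of P_1P_2 = (2, -1.5), r² = 137/4 = 34.25.
Diameter = 2r = 2√(34.25) ≈ 11.705.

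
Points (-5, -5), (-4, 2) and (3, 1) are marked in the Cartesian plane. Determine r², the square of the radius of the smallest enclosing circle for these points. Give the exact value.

Call the three points A, B, C in the order given.
Side lengths²: AB² = 50, AC² = 100, BC² = 50.
Since AC² = 100 ≥ 50 + 50 = 100, the angle opposite AC is not acute, so the smallest enclosing circle has AC as diameter.
Centre = midpoint of AC = (-1, -2), r² = 100/4 = 25.

25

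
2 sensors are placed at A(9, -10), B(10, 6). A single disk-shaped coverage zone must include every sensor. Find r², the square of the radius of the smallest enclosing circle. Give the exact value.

The smallest circle enclosing two points has them as diameter endpoints.
Centre = midpoint = (9.5, -2); r² = |AB|²/4 = 257/4 = 64.25.

64.25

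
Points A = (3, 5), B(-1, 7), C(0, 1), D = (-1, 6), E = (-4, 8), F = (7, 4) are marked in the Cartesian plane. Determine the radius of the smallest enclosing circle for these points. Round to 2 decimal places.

5.85

The farthest pair is E–F with squared distance 137. The circle on this segment as diameter has centre (1.5, 6) and r² = 137/4 = 34.25.
Check A: distance² to centre = 3.25 ≤ 34.25, so it lies inside.
All remaining points lie in this disk, and no smaller disk contains both endpoints, so this is the minimum enclosing circle.
r = √(34.25) ≈ 5.85.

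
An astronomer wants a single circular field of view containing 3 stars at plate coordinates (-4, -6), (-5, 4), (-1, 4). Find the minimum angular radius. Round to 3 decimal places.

5.246

Call the three points A, B, C in the order given.
Side lengths²: AB² = 101, AC² = 109, BC² = 16.
Since AC² = 109 < 101 + 16 = 117, the triangle is acute, so the smallest enclosing circle is the circumcircle.
Circumcentre = (-3, -0.85), r² = 27.5225.
r = √(27.5225) ≈ 5.246.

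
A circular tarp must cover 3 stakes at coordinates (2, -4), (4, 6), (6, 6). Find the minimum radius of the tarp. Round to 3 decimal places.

5.385

Call the three points A, B, C in the order given.
Side lengths²: AB² = 104, AC² = 116, BC² = 4.
Since AC² = 116 ≥ 104 + 4 = 108, the angle opposite AC is not acute, so the smallest enclosing circle has AC as diameter.
Centre = midpoint of AC = (4, 1), r² = 116/4 = 29.
r = √29 ≈ 5.385.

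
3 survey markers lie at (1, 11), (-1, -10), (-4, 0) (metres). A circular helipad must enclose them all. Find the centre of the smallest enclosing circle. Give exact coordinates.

Call the three points A, B, C in the order given.
Side lengths²: AB² = 445, AC² = 146, BC² = 109.
Since AB² = 445 ≥ 146 + 109 = 255, the angle opposite AB is not acute, so the smallest enclosing circle has AB as diameter.
Centre = midpoint of AB = (0, 0.5), r² = 445/4 = 111.25.
Centre = (0, 0.5).

(0, 0.5)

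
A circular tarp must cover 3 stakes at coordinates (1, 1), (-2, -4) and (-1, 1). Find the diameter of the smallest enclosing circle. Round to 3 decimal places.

Call the three points A, B, C in the order given.
Side lengths²: AB² = 34, AC² = 4, BC² = 26.
Since AB² = 34 ≥ 26 + 4 = 30, the angle opposite AB is not acute, so the smallest enclosing circle has AB as diameter.
Centre = midpoint of AB = (-0.5, -1.5), r² = 34/4 = 8.5.
Diameter = 2r = 2√(8.5) ≈ 5.831.

5.831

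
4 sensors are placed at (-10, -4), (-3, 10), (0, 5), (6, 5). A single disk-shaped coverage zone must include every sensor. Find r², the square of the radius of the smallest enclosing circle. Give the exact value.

89305/1058

The minimum enclosing circle of a finite set is fixed by two of the points (as a diameter) or three (as a circumcircle).
The minimum enclosing circle is determined by three boundary points: (-10, -4), (-3, 10), (6, 5).
Their circumcentre is (-101/46, 39/46) with r² = 89305/1058.
The farthest remaining point (0, 5) is at distance² 23341/1058 ≤ 89305/1058.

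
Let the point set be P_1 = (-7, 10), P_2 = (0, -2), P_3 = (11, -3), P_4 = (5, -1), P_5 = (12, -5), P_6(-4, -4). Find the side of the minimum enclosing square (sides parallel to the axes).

19

The bounding box has width 19 and height 15.
An axis-aligned square enclosing the set must have side ≥ max(width, height).
So the minimum side is max(19, 15) = 19.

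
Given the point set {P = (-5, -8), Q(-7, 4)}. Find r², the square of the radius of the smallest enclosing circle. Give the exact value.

The smallest circle enclosing two points has them as diameter endpoints.
Centre = midpoint = (-6, -2); r² = |PQ|²/4 = 148/4 = 37.

37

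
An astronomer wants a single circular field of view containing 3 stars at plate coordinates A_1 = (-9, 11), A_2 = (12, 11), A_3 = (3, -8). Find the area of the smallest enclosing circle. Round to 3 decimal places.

Side lengths²: A_1A_2² = 441, A_1A_3² = 505, A_2A_3² = 442.
Since A_1A_3² = 505 < 442 + 441 = 883, the triangle is acute, so the smallest enclosing circle is the circumcircle.
Circumcentre = (1.5, 165/38), r² = 111605/722.
Area = π·r² = π·111605/722 ≈ 485.620.

485.620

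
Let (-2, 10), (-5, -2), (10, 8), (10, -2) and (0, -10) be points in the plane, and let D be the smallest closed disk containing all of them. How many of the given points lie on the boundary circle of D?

A smallest enclosing disk is always determined by at most three of the input points on its boundary.
The minimum enclosing circle is determined by three boundary points: (-2, 10), (10, 8), (0, -10).
Their circumcentre is (151/59, 21/59) with r² = 396122/3481.
The farthest remaining point (-5, -2) is at distance² 218237/3481 ≤ 396122/3481.
The points at distance exactly r from the centre are (-2, 10), (10, 8), (0, -10) — 3 points.

3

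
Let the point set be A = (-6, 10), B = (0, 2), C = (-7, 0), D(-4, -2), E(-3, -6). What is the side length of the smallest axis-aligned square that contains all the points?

The bounding box has width 7 and height 16.
An axis-aligned square enclosing the set must have side ≥ max(width, height).
So the minimum side is max(7, 16) = 16.

16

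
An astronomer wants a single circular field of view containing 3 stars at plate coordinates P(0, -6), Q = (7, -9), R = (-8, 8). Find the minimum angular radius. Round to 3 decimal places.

Side lengths²: PQ² = 58, PR² = 260, QR² = 514.
Since QR² = 514 ≥ 260 + 58 = 318, the angle opposite QR is not acute, so the smallest enclosing circle has QR as diameter.
Centre = midpoint of QR = (-0.5, -0.5), r² = 514/4 = 128.5.
r = √(128.5) ≈ 11.336.

11.336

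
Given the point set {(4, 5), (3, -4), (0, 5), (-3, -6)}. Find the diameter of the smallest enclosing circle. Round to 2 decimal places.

13.04

A smallest enclosing disk is always determined by at most three of the input points on its boundary.
The farthest pair is (4, 5)–(-3, -6) with squared distance 170. The circle on this segment as diameter has centre (0.5, -0.5) and r² = 170/4 = 42.5.
Check (3, -4): distance² to centre = 18.5 ≤ 42.5, so it lies inside.
All remaining points lie in this disk, and no smaller disk contains both endpoints, so this is the minimum enclosing circle.
Diameter = 2r = 2√(42.5) ≈ 13.04.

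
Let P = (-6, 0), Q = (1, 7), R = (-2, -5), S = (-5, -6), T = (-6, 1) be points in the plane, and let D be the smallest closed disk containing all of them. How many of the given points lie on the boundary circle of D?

The farthest pair is Q–S with squared distance 205. The circle on this segment as diameter has centre (-2, 0.5) and r² = 205/4 = 51.25.
Check P: distance² to centre = 16.25 ≤ 51.25, so it lies inside.
All remaining points lie in this disk, and no smaller disk contains both endpoints, so this is the minimum enclosing circle.
The points at distance exactly r from the centre are Q, S — 2 points.

2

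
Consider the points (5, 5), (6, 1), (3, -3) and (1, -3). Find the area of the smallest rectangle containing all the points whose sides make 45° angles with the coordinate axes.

36

In coordinates u = x + y, v = x − y the rectangle is axis-aligned; the map (x,y)→(u,v) scales areas by 2.
u-values: 10, 7, 0, -2; range = 10 − (-2) = 12.
v-values: 0, 5, 6, 4; range = 6 − 0 = 6.
Area = (12 × 6) / 2 = 36.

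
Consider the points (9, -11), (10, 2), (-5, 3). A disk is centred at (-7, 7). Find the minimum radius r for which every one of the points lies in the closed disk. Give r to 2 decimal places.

24.08

The required radius is the distance from (-7, 7) to the farthest point.
Squared distances: 580, 314, 20.
Maximum is 580, attained at (9, -11).
r = √580 ≈ 24.08.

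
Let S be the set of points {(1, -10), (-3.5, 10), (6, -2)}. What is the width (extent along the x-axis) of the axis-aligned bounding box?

9.5

max x = 6, min x = -3.5, so width = 9.5.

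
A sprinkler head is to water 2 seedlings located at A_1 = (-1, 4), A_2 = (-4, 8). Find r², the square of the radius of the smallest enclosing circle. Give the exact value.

The smallest circle enclosing two points has them as diameter endpoints.
Centre = midpoint = (-2.5, 6); r² = |A_1A_2|²/4 = 25/4 = 6.25.

6.25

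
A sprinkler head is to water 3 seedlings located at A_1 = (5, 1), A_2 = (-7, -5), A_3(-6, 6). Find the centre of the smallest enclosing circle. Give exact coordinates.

(-43/21, 2/21)

Side lengths²: A_1A_2² = 180, A_1A_3² = 146, A_2A_3² = 122.
Since A_1A_2² = 180 < 146 + 122 = 268, the triangle is acute, so the smallest enclosing circle is the circumcircle.
Circumcentre = (-43/21, 2/21), r² = 22265/441.
Centre = (-43/21, 2/21).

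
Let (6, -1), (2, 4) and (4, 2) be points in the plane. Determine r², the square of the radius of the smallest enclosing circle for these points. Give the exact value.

Call the three points A, B, C in the order given.
Side lengths²: AB² = 41, AC² = 13, BC² = 8.
Since AB² = 41 ≥ 13 + 8 = 21, the angle opposite AB is not acute, so the smallest enclosing circle has AB as diameter.
Centre = midpoint of AB = (4, 1.5), r² = 41/4 = 10.25.

10.25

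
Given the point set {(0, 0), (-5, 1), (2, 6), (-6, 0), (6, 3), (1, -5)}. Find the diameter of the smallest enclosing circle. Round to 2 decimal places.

The minimum enclosing circle is determined by three boundary points: (-6, 0), (6, 3), (1, -5).
Their circumcentre is (5/54, 61/54) with r² = 55981/1458.
The farthest remaining point (2, 6) is at distance² 39889/1458 ≤ 55981/1458.
Diameter = 2r = 2√(55981/1458) ≈ 12.39.

12.39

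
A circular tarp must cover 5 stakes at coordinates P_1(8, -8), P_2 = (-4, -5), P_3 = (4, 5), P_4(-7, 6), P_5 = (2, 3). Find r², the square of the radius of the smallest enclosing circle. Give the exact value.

105.25

The farthest pair is P_1–P_4 with squared distance 421. The circle on this segment as diameter has centre (0.5, -1) and r² = 421/4 = 105.25.
Check P_2: distance² to centre = 36.25 ≤ 105.25, so it lies inside.
All remaining points lie in this disk, and no smaller disk contains both endpoints, so this is the minimum enclosing circle.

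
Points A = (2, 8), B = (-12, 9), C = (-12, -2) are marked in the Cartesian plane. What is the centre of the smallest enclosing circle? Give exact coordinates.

(-75/14, 3.5)

Side lengths²: AB² = 197, AC² = 296, BC² = 121.
Since AC² = 296 < 197 + 121 = 318, the triangle is acute, so the smallest enclosing circle is the circumcircle.
Circumcentre = (-75/14, 3.5), r² = 7289/98.
Centre = (-75/14, 3.5).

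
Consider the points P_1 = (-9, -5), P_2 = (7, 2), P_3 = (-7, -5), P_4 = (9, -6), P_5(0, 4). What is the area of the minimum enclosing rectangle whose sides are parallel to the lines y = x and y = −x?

218.5

In coordinates u = x + y, v = x − y the rectangle is axis-aligned; the map (x,y)→(u,v) scales areas by 2.
u-values: -14, 9, -12, 3, 4; range = 9 − (-14) = 23.
v-values: -4, 5, -2, 15, -4; range = 15 − (-4) = 19.
Area = (23 × 19) / 2 = 218.5.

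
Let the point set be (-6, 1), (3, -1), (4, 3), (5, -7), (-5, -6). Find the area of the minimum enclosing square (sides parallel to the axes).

121

The bounding box has width 11 and height 10.
An axis-aligned square enclosing the set must have side ≥ max(width, height).
So the minimum side is max(11, 10) = 11.
Area = 11² = 121.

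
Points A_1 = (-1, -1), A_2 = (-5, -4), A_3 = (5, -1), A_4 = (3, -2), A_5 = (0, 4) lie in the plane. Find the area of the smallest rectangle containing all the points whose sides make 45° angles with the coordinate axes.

65

In coordinates u = x + y, v = x − y the rectangle is axis-aligned; the map (x,y)→(u,v) scales areas by 2.
u-values: -2, -9, 4, 1, 4; range = 4 − (-9) = 13.
v-values: 0, -1, 6, 5, -4; range = 6 − (-4) = 10.
Area = (13 × 10) / 2 = 65.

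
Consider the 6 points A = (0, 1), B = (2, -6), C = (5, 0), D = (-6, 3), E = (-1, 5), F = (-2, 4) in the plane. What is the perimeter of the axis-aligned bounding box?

Width = max x − min x = 5 − (-6) = 11.
Height = max y − min y = 5 − (-6) = 11.
Perimeter = 2(11 + 11) = 44.

44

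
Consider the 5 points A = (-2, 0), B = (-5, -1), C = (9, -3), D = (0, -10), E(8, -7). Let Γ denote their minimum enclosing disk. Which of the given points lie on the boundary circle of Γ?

B, C, E

The minimum enclosing circle is determined by three boundary points: B, C, E.
Their circumcentre is (105/58, -193/58) with r² = 87125/1682.
The farthest remaining point D is at distance² 80397/1682 ≤ 87125/1682.
The points at distance exactly r from the centre are B, C, E — 3 points.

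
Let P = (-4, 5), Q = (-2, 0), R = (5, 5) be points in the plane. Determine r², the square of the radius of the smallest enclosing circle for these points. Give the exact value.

Side lengths²: PQ² = 29, PR² = 81, QR² = 74.
Since PR² = 81 < 74 + 29 = 103, the triangle is acute, so the smallest enclosing circle is the circumcircle.
Circumcentre = (0.5, 3.9), r² = 21.46.

21.46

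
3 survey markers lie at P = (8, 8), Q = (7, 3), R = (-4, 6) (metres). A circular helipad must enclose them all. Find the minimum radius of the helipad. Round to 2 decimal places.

Side lengths²: PQ² = 26, PR² = 148, QR² = 130.
Since PR² = 148 < 130 + 26 = 156, the triangle is acute, so the smallest enclosing circle is the circumcircle.
Circumcentre = (60/29, 191/29), r² = 31265/841.
r = √(31265/841) ≈ 6.10.

6.10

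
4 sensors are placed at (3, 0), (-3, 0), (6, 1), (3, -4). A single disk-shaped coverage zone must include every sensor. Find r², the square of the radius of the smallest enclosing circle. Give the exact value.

9061/441

The minimum enclosing circle is determined by three boundary points: (-3, 0), (6, 1), (3, -4).
Their circumcentre is (32/21, 2/7) with r² = 9061/441.
The farthest remaining point (3, 0) is at distance² 997/441 ≤ 9061/441.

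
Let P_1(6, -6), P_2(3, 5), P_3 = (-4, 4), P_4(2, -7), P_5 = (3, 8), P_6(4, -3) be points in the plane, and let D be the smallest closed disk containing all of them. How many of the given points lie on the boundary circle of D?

2

By Welzl's lemma the MEC is supported by two points (diametrically opposite) or three points (on a circumcircle).
The farthest pair is P_4–P_5 with squared distance 226. The circle on this segment as diameter has centre (2.5, 0.5) and r² = 226/4 = 56.5.
Check P_1: distance² to centre = 54.5 ≤ 56.5, so it lies inside.
All remaining points lie in this disk, and no smaller disk contains both endpoints, so this is the minimum enclosing circle.
The points at distance exactly r from the centre are P_4, P_5 — 2 points.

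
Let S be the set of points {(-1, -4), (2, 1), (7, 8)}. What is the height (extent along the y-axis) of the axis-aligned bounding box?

12

max y = 8, min y = -4, so height = 12.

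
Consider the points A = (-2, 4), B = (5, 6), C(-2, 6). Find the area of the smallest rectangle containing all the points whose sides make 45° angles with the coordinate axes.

31.5

In coordinates u = x + y, v = x − y the rectangle is axis-aligned; the map (x,y)→(u,v) scales areas by 2.
u-values: 2, 11, 4; range = 11 − 2 = 9.
v-values: -6, -1, -8; range = -1 − (-8) = 7.
Area = (9 × 7) / 2 = 31.5.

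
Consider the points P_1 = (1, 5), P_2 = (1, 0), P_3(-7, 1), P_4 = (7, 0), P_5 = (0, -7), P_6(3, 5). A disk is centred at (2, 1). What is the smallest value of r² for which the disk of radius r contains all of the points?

The required radius is the distance from (2, 1) to the farthest point.
Squared distances: 17, 2, 81, 26, 68, 17.
Maximum is 81, attained at P_3.

81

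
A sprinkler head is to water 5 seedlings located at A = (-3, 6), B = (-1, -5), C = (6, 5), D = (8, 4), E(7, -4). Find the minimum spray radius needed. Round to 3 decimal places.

7.071

The farthest pair is A–E with squared distance 200. The circle on this segment as diameter has centre (2, 1) and r² = 200/4 = 50.
Check B: distance² to centre = 45 ≤ 50, so it lies inside.
All remaining points lie in this disk, and no smaller disk contains both endpoints, so this is the minimum enclosing circle.
r = √50 ≈ 7.071.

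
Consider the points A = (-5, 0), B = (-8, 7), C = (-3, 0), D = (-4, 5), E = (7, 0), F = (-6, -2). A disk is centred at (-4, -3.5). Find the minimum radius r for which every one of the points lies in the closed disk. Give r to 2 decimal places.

The required radius is the distance from (-4, -3.5) to the farthest point.
Squared distances: 13.25, 126.25, 13.25, 72.25, 133.25, 6.25.
Maximum is 133.25, attained at E.
r = √(133.25) ≈ 11.54.

11.54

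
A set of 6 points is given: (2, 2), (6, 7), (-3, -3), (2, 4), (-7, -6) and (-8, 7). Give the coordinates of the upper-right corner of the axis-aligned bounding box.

(6, 7)

x-range [-8, 6], y-range [-6, 7].
The upper-right corner is (6, 7).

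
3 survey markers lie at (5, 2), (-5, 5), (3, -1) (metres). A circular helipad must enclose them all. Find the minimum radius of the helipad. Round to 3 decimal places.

5.228

Call the three points A, B, C in the order given.
Side lengths²: AB² = 109, AC² = 13, BC² = 100.
Since AB² = 109 < 100 + 13 = 113, the triangle is acute, so the smallest enclosing circle is the circumcircle.
Circumcentre = (-1/12, 29/9), r² = 35425/1296.
r = √(35425/1296) ≈ 5.228.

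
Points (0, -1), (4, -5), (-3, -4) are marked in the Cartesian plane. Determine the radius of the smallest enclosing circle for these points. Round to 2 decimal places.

Call the three points A, B, C in the order given.
Side lengths²: AB² = 32, AC² = 18, BC² = 50.
Since BC² = 50 ≥ 32 + 18 = 50, the angle opposite BC is not acute, so the smallest enclosing circle has BC as diameter.
Centre = midpoint of BC = (0.5, -4.5), r² = 50/4 = 12.5.
r = √(12.5) ≈ 3.54.

3.54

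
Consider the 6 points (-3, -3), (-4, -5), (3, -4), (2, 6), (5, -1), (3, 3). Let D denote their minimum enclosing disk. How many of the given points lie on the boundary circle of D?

2

The farthest pair is (-4, -5)–(2, 6) with squared distance 157. The circle on this segment as diameter has centre (-1, 0.5) and r² = 157/4 = 39.25.
Check (-3, -3): distance² to centre = 16.25 ≤ 39.25, so it lies inside.
All remaining points lie in this disk, and no smaller disk contains both endpoints, so this is the minimum enclosing circle.
The points at distance exactly r from the centre are (-4, -5), (2, 6) — 2 points.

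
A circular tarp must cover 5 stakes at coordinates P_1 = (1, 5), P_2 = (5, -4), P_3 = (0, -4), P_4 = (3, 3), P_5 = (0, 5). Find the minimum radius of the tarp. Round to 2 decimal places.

5.15

The minimum enclosing circle of a finite set is fixed by two of the points (as a diameter) or three (as a circumcircle).
The farthest pair is P_2–P_5 with squared distance 106. The circle on this segment as diameter has centre (2.5, 0.5) and r² = 106/4 = 26.5.
Check P_1: distance² to centre = 22.5 ≤ 26.5, so it lies inside.
All remaining points lie in this disk, and no smaller disk contains both endpoints, so this is the minimum enclosing circle.
r = √(26.5) ≈ 5.15.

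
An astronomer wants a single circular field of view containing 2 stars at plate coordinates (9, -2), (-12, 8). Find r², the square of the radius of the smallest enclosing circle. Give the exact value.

135.25

The smallest circle enclosing two points has them as diameter endpoints.
Centre = midpoint = (-1.5, 3); r² = |(9, -2)−(-12, 8)|²/4 = 541/4 = 135.25.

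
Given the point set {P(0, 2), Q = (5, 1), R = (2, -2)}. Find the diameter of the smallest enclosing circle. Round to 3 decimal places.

5.375

Side lengths²: PQ² = 26, PR² = 20, QR² = 18.
Since PQ² = 26 < 20 + 18 = 38, the triangle is acute, so the smallest enclosing circle is the circumcircle.
Circumcentre = (7/3, 2/3), r² = 65/9.
Diameter = 2r = 2√(65/9) ≈ 5.375.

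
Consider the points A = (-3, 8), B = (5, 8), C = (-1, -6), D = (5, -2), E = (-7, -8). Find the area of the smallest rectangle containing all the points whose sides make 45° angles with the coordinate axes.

In coordinates u = x + y, v = x − y the rectangle is axis-aligned; the map (x,y)→(u,v) scales areas by 2.
u-values: 5, 13, -7, 3, -15; range = 13 − (-15) = 28.
v-values: -11, -3, 5, 7, 1; range = 7 − (-11) = 18.
Area = (28 × 18) / 2 = 252.

252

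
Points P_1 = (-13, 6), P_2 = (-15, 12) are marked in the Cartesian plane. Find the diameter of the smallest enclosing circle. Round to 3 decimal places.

6.325

The smallest circle enclosing two points has them as diameter endpoints.
Centre = midpoint = (-14, 9); r² = |P_1P_2|²/4 = 40/4 = 10.
Diameter = 2r = 2√10 ≈ 6.325.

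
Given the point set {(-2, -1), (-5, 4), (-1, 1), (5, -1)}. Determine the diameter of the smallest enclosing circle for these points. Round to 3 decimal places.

11.180

A smallest enclosing disk is always determined by at most three of the input points on its boundary.
The farthest pair is (-5, 4)–(5, -1) with squared distance 125. The circle on this segment as diameter has centre (0, 1.5) and r² = 125/4 = 31.25.
Check (-2, -1): distance² to centre = 10.25 ≤ 31.25, so it lies inside.
All remaining points lie in this disk, and no smaller disk contains both endpoints, so this is the minimum enclosing circle.
Diameter = 2r = 2√(31.25) ≈ 11.180.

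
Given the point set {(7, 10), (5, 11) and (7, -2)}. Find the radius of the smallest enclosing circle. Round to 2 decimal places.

6.58

Call the three points A, B, C in the order given.
Side lengths²: AB² = 5, AC² = 144, BC² = 173.
Since BC² = 173 ≥ 144 + 5 = 149, the angle opposite BC is not acute, so the smallest enclosing circle has BC as diameter.
Centre = midpoint of BC = (6, 4.5), r² = 173/4 = 43.25.
r = √(43.25) ≈ 6.58.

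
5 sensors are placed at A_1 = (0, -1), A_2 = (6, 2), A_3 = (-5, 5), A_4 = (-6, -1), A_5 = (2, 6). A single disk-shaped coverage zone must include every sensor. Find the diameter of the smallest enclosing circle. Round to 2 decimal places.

By Welzl's lemma the MEC is supported by two points (diametrically opposite) or three points (on a circumcircle).
The minimum enclosing circle is determined by three boundary points: A_2, A_3, A_4.
Their circumcentre is (-7/46, 51/46) with r² = 40885/1058.
The farthest remaining point A_5 is at distance² 30213/1058 ≤ 40885/1058.
Diameter = 2r = 2√(40885/1058) ≈ 12.43.

12.43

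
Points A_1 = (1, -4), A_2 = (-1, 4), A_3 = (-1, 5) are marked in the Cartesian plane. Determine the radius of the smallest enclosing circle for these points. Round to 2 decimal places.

Side lengths²: A_1A_2² = 68, A_1A_3² = 85, A_2A_3² = 1.
Since A_1A_3² = 85 ≥ 68 + 1 = 69, the angle opposite A_1A_3 is not acute, so the smallest enclosing circle has A_1A_3 as diameter.
Centre = midpoint of A_1A_3 = (0, 0.5), r² = 85/4 = 21.25.
r = √(21.25) ≈ 4.61.

4.61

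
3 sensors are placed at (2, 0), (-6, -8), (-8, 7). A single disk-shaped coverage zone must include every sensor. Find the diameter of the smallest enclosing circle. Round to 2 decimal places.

Call the three points A, B, C in the order given.
Side lengths²: AB² = 128, AC² = 149, BC² = 229.
Since BC² = 229 < 149 + 128 = 277, the triangle is acute, so the smallest enclosing circle is the circumcircle.
Circumcentre = (-193/34, -11/34), r² = 34121/578.
Diameter = 2r = 2√(34121/578) ≈ 15.37.

15.37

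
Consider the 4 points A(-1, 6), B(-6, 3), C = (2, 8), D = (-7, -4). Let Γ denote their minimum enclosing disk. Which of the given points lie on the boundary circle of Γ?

C, D

By Welzl's lemma the MEC is supported by two points (diametrically opposite) or three points (on a circumcircle).
The farthest pair is C–D with squared distance 225. The circle on this segment as diameter has centre (-2.5, 2) and r² = 225/4 = 56.25.
Check A: distance² to centre = 18.25 ≤ 56.25, so it lies inside.
All remaining points lie in this disk, and no smaller disk contains both endpoints, so this is the minimum enclosing circle.
The points at distance exactly r from the centre are C, D — 2 points.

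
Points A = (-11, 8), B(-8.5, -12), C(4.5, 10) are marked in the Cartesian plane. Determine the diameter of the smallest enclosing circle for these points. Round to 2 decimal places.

Side lengths²: AB² = 406.25, AC² = 244.25, BC² = 653.
Since BC² = 653 ≥ 406.25 + 244.25 = 650.5, the angle opposite BC is not acute, so the smallest enclosing circle has BC as diameter.
Centre = midpoint of BC = (-2, -1), r² = 653/4 = 163.25.
Diameter = 2r = 2√(163.25) ≈ 25.55.

25.55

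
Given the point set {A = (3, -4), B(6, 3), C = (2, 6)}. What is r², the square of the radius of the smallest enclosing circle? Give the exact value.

Side lengths²: AB² = 58, AC² = 101, BC² = 25.
Since AC² = 101 ≥ 58 + 25 = 83, the angle opposite AC is not acute, so the smallest enclosing circle has AC as diameter.
Centre = midpoint of AC = (2.5, 1), r² = 101/4 = 25.25.

25.25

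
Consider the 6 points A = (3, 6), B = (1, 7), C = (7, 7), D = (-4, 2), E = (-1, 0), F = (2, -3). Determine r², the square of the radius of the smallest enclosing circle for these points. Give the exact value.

22265/578

By Welzl's lemma the MEC is supported by two points (diametrically opposite) or three points (on a circumcircle).
The minimum enclosing circle is determined by three boundary points: C, D, F.
Their circumcentre is (71/34, 109/34) with r² = 22265/578.
The farthest remaining point E is at distance² 11453/578 ≤ 22265/578.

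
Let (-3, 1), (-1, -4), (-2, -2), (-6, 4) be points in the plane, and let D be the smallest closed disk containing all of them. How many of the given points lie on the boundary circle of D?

2

By Welzl's lemma the MEC is supported by two points (diametrically opposite) or three points (on a circumcircle).
The farthest pair is (-1, -4)–(-6, 4) with squared distance 89. The circle on this segment as diameter has centre (-3.5, 0) and r² = 89/4 = 22.25.
Check (-3, 1): distance² to centre = 1.25 ≤ 22.25, so it lies inside.
All remaining points lie in this disk, and no smaller disk contains both endpoints, so this is the minimum enclosing circle.
The points at distance exactly r from the centre are (-1, -4), (-6, 4) — 2 points.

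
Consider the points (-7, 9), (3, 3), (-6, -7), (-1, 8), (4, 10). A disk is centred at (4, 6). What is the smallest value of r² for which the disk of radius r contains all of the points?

269

The required radius is the distance from (4, 6) to the farthest point.
Squared distances: 130, 10, 269, 29, 16.
Maximum is 269, attained at (-6, -7).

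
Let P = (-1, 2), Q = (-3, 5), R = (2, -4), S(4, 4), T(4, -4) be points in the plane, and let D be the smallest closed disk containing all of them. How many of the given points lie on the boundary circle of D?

2

The minimum enclosing circle of a finite set is fixed by two of the points (as a diameter) or three (as a circumcircle).
The farthest pair is Q–T with squared distance 130. The circle on this segment as diameter has centre (0.5, 0.5) and r² = 130/4 = 32.5.
Check P: distance² to centre = 4.5 ≤ 32.5, so it lies inside.
All remaining points lie in this disk, and no smaller disk contains both endpoints, so this is the minimum enclosing circle.
The points at distance exactly r from the centre are Q, T — 2 points.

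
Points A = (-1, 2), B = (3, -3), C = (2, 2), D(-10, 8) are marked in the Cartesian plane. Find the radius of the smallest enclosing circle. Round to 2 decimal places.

The farthest pair is B–D with squared distance 290. The circle on this segment as diameter has centre (-3.5, 2.5) and r² = 290/4 = 72.5.
Check A: distance² to centre = 6.5 ≤ 72.5, so it lies inside.
All remaining points lie in this disk, and no smaller disk contains both endpoints, so this is the minimum enclosing circle.
r = √(72.5) ≈ 8.51.

8.51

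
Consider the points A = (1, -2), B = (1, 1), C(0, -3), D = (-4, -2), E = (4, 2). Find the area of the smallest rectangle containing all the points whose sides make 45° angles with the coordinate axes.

In coordinates u = x + y, v = x − y the rectangle is axis-aligned; the map (x,y)→(u,v) scales areas by 2.
u-values: -1, 2, -3, -6, 6; range = 6 − (-6) = 12.
v-values: 3, 0, 3, -2, 2; range = 3 − (-2) = 5.
Area = (12 × 5) / 2 = 30.

30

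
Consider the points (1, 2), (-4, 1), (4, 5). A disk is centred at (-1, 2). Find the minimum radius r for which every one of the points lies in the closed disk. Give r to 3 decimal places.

The required radius is the distance from (-1, 2) to the farthest point.
Squared distances: 4, 10, 34.
Maximum is 34, attained at (4, 5).
r = √34 ≈ 5.831.

5.831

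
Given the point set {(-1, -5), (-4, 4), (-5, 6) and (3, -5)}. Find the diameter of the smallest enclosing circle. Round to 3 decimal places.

13.601

The minimum enclosing circle of a finite set is fixed by two of the points (as a diameter) or three (as a circumcircle).
The farthest pair is (-5, 6)–(3, -5) with squared distance 185. The circle on this segment as diameter has centre (-1, 0.5) and r² = 185/4 = 46.25.
Check (-1, -5): distance² to centre = 30.25 ≤ 46.25, so it lies inside.
All remaining points lie in this disk, and no smaller disk contains both endpoints, so this is the minimum enclosing circle.
Diameter = 2r = 2√(46.25) ≈ 13.601.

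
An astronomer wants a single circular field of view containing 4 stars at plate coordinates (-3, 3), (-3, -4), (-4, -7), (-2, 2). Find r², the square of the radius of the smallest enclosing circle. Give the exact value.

25.25

A smallest enclosing disk is always determined by at most three of the input points on its boundary.
The farthest pair is (-3, 3)–(-4, -7) with squared distance 101. The circle on this segment as diameter has centre (-3.5, -2) and r² = 101/4 = 25.25.
Check (-3, -4): distance² to centre = 4.25 ≤ 25.25, so it lies inside.
All remaining points lie in this disk, and no smaller disk contains both endpoints, so this is the minimum enclosing circle.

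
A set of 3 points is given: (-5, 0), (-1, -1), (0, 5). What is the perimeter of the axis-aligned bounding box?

22

Width = max x − min x = 0 − (-5) = 5.
Height = max y − min y = 5 − (-1) = 6.
Perimeter = 2(5 + 6) = 22.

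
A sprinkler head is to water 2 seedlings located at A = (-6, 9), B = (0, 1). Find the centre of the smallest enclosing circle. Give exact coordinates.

(-3, 5)

The smallest circle enclosing two points has them as diameter endpoints.
Centre = midpoint = (-3, 5); r² = |AB|²/4 = 100/4 = 25.
Centre = (-3, 5).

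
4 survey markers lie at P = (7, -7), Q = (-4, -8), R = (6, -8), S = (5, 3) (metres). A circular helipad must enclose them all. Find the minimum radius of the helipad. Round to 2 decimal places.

The minimum enclosing circle is determined by three boundary points: P, Q, S.
Their circumcentre is (61/56, -167/56) with r² = 80093/1568.
The farthest remaining point R is at distance² 77293/1568 ≤ 80093/1568.
r = √(80093/1568) ≈ 7.15.

7.15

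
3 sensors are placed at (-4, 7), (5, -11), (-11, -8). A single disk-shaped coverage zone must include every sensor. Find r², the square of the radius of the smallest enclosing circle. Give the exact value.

181525/1682

Call the three points A, B, C in the order given.
Side lengths²: AB² = 405, AC² = 274, BC² = 265.
Since AB² = 405 < 274 + 265 = 539, the triangle is acute, so the smallest enclosing circle is the circumcircle.
Circumcentre = (-105/58, -183/58), r² = 181525/1682.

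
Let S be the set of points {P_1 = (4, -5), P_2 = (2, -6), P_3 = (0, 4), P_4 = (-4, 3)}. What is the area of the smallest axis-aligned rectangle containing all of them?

80

x ranges over [-4, 4], width 8.
y ranges over [-6, 4], height 10.
Area = 8 × 10 = 80.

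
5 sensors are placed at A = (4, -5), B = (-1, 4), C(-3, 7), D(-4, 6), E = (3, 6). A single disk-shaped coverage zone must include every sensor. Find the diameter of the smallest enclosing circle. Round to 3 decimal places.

13.892

The minimum enclosing circle of a finite set is fixed by two of the points (as a diameter) or three (as a circumcircle).
The farthest pair is A–C with squared distance 193. The circle on this segment as diameter has centre (0.5, 1) and r² = 193/4 = 48.25.
Check B: distance² to centre = 11.25 ≤ 48.25, so it lies inside.
All remaining points lie in this disk, and no smaller disk contains both endpoints, so this is the minimum enclosing circle.
Diameter = 2r = 2√(48.25) ≈ 13.892.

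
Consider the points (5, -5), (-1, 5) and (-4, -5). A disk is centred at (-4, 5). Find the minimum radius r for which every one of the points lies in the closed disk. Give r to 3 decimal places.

13.454

The required radius is the distance from (-4, 5) to the farthest point.
Squared distances: 181, 9, 100.
Maximum is 181, attained at (5, -5).
r = √181 ≈ 13.454.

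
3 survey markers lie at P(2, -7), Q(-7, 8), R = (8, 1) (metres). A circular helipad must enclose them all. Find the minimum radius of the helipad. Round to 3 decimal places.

Side lengths²: PQ² = 306, PR² = 100, QR² = 274.
Since PQ² = 306 < 274 + 100 = 374, the triangle is acute, so the smallest enclosing circle is the circumcircle.
Circumcentre = (-25/27, 13/9), r² = 58225/729.
r = √(58225/729) ≈ 8.937.

8.937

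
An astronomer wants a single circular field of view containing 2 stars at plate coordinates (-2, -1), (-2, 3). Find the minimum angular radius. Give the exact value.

2

The smallest circle enclosing two points has them as diameter endpoints.
Centre = midpoint = (-2, 1); r² = |(-2, -1)−(-2, 3)|²/4 = 16/4 = 4.
r = √4 = 2.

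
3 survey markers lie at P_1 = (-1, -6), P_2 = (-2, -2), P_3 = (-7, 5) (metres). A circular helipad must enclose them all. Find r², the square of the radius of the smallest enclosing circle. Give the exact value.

39.25

Side lengths²: P_1P_2² = 17, P_1P_3² = 157, P_2P_3² = 74.
Since P_1P_3² = 157 ≥ 74 + 17 = 91, the angle opposite P_1P_3 is not acute, so the smallest enclosing circle has P_1P_3 as diameter.
Centre = midpoint of P_1P_3 = (-4, -0.5), r² = 157/4 = 39.25.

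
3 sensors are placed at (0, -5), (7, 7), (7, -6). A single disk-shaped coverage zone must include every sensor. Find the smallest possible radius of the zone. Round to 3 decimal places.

Call the three points A, B, C in the order given.
Side lengths²: AB² = 193, AC² = 50, BC² = 169.
Since AB² = 193 < 169 + 50 = 219, the triangle is acute, so the smallest enclosing circle is the circumcircle.
Circumcentre = (61/14, 0.5), r² = 4825/98.
r = √(4825/98) ≈ 7.017.

7.017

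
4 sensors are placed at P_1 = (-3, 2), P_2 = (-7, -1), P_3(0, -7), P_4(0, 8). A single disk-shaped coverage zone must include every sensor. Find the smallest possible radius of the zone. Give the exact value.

A smallest enclosing disk is always determined by at most three of the input points on its boundary.
The farthest pair is P_3–P_4 with squared distance 225. The circle on this segment as diameter has centre (0, 0.5) and r² = 225/4 = 56.25.
Check P_1: distance² to centre = 11.25 ≤ 56.25, so it lies inside.
All remaining points lie in this disk, and no smaller disk contains both endpoints, so this is the minimum enclosing circle.
r = √(56.25) = 7.5.

7.5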